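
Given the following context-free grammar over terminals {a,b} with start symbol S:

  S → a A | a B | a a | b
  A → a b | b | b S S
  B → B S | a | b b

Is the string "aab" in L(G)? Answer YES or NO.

CNF form of G:
  S -> T0 A | T0 B | T0 T0 | b
  A -> T0 T1 | T1 X2 | b
  B -> B S | T1 T1 | a
  T0 -> a
  T1 -> b
  X2 -> S S

CYK fill:
  cell(0,0) a: {B,T0}  orig:{B}
  cell(1,1) a: {B,T0}  orig:{B}
  cell(2,2) b: {A,S,T1}  orig:{A,S}
  cell(0,1) aa: {S}
  cell(1,2) ab: {A,B,S}
  cell(0,2) aab: {B,S,X2}  orig:{B,S}

S ∈ T[0,2] ⇒ YES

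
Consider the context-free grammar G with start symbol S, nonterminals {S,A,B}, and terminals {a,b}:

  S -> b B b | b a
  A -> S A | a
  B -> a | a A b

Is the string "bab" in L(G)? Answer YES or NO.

CNF form of G:
  S -> T1 T0 | T1 X3
  A -> S A | a
  B -> T0 X2 | a
  T0 -> a
  T1 -> b
  X2 -> A T1
  X3 -> B T1

Fill CYK table bottom-up:
  [0..0]={T1}  "b"  orig:{}
  [1..1]={A,B,T0}  "a"  orig:{A,B}
  [2..2]={T1}  "b"  orig:{}
  [0..1]={S}  "ba"
  [1..2]={X2,X3}  "ab"  orig:{}
  [0..2]={S}  "bab"

S ∈ T[0,2] ⇒ YES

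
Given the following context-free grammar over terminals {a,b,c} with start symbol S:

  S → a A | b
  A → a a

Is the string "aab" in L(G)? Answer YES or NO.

Convert to CNF:
  S -> T0 A | b
  A -> T0 T0
  T0 -> a

CYK fill:
  T[0,0] 'a' = {T0}  orig:{}
  T[1,1] 'a' = {T0}  orig:{}
  T[2,2] 'b' = {S}
  T[0,1] 'aa' = {A}
  T[1,2] 'ab' = ∅
  T[0,2] 'aab' = ∅

S ∉ T[0,2] ⇒ NO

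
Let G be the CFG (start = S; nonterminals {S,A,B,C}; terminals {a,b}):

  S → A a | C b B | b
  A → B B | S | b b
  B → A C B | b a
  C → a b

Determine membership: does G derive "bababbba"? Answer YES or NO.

CNF form of G:
  S -> A T0 | C X4 | b
  A -> A T0 | B B | C X2 | T1 T1 | b
  B -> A X3 | T1 T0
  C -> T0 T1
  T0 -> a
  T1 -> b
  X2 -> T1 B
  X3 -> C B
  X4 -> T1 B

Fill CYK table bottom-up:
  T[0,0] 'b' = {A,S,T1}  orig:{A,S}
  T[1,1] 'a' = {T0}  orig:{}
  T[2,2] 'b' = {A,S,T1}  orig:{A,S}
  T[3,3] 'a' = {T0}  orig:{}
  T[4,4] 'b' = {A,S,T1}  orig:{A,S}
  T[5,5] 'b' = {A,S,T1}  orig:{A,S}
  T[6,6] 'b' = {A,S,T1}  orig:{A,S}
  T[7,7] 'a' = {T0}  orig:{}
  T[0,1] 'ba' = {A,B,S}
  T[1,2] 'ab' = {C}
  T[2,3] 'ba' = {A,B,S}
  T[3,4] 'ab' = {C}
  T[4,5] 'bb' = {A}
  T[5,6] 'bb' = {A}
  T[6,7] 'ba' = {A,B,S}
  T[0,2] 'bab' = ∅
  T[1,3] 'aba' = ∅
  T[2,4] 'bab' = ∅
  T[3,5] 'abb' = ∅
  T[4,6] 'bbb' = ∅
  T[5,7] 'bba' = {A,S,X2,X4}  orig:{A,S}
  T[0,3] 'baba' = {A}
  T[1,4] 'abab' = ∅
  T[2,5] 'babb' = ∅
  T[3,6] 'abbb' = ∅
  T[4,7] 'bbba' = ∅
  T[0,4] 'babab' = ∅
  T[1,5] 'ababb' = ∅
  T[2,6] 'babbb' = ∅
  T[3,7] 'abbba' = {A,S}
  T[0,5] 'bababb' = ∅
  T[1,6] 'ababbb' = ∅
  T[2,7] 'babbba' = ∅
  T[0,6] 'bababbb' = ∅
  T[1,7] 'ababbba' = ∅
  T[0,7] 'bababbba' = ∅

S ∉ T[0,7] ⇒ NO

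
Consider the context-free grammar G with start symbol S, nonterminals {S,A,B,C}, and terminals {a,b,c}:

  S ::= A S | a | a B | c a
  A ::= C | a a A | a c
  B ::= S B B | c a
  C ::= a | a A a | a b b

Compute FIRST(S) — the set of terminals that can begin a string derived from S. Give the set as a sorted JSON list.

Compute FIRST by fixpoint:
[1]
  A via A→a a A: +{a}
  B via B→c a: +{c}
  C via C→a: +{a}
  S via S→A S: +{a}
  S via S→c a: +{c}
  FIRST(S)={a,c}  FIRST(A)={a}  FIRST(B)={c}  FIRST(C)={a}
[2]
  B via B→S B B: +{a}
  FIRST(S)={a,c}  FIRST(A)={a}  FIRST(B)={a,c}  FIRST(C)={a}
[3] — fixpoint
  FIRST(S)={a,c}  FIRST(A)={a}  FIRST(B)={a,c}  FIRST(C)={a}

FIRST(S) = ["a", "c"]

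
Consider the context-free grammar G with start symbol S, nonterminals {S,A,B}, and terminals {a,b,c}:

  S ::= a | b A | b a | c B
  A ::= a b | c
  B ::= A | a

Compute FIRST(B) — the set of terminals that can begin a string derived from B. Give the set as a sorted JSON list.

FIRST iteration:
[1]
  A via A→a b: +{a}
  A via A→c: +{c}
  B via B→A: +{a,c}
  S via S→a: +{a}
  S via S→b A: +{b}
  S via S→c B: +{c}
  S: {a,b,c}  A: {a,c}  B: {a,c}
[2] (no change)
  S: {a,b,c}  A: {a,c}  B: {a,c}

FIRST(B) = ["a", "c"]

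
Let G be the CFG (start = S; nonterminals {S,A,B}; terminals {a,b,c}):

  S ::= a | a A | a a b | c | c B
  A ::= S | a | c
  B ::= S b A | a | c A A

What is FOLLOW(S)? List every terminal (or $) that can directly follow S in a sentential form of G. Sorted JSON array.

FIRST iteration:
pass 1:
  A via A→a: +{a}
  A via A→c: +{c}
  B via B→a: +{a}
  B via B→c A A: +{c}
  S via S→a: +{a}
  S via S→c: +{c}
  FIRST[S]={a,c}  FIRST[A]={a,c}  FIRST[B]={a,c}
pass 2: (stable)
  FIRST[S]={a,c}  FIRST[A]={a,c}  FIRST[B]={a,c}

Compute FOLLOW by fixpoint:
FOLLOW(S) := {$}
iter 1:
  B→S b A: FOLLOW(S) ⊇ FIRST(b) = {b}; new: +{b}
  B→c A A: FOLLOW(A) ⊇ FIRST(A) = {a,c}; new: +{a,c}
  S→a A: FOLLOW(A) ⊇ FOLLOW(S) ⊇ {$,b}; new: +{$,b}
  S→c B: FOLLOW(B) ⊇ FOLLOW(S) ⊇ {$,b}; new: +{$,b}
  FOLLOW(S)={$,b}  FOLLOW(A)={$,a,b,c}  FOLLOW(B)={$,b}
iter 2:
  A→S: FOLLOW(S) ⊇ FOLLOW(A) ⊇ {$,a,b,c}; new: +{a,c}
  S→c B: FOLLOW(B) ⊇ FOLLOW(S) ⊇ {$,a,b,c}; new: +{a,c}
  FOLLOW(S)={$,a,b,c}  FOLLOW(A)={$,a,b,c}  FOLLOW(B)={$,a,b,c}
iter 3: done
  FOLLOW(S)={$,a,b,c}  FOLLOW(A)={$,a,b,c}  FOLLOW(B)={$,a,b,c}

FOLLOW(S) = ["$", "a", "b", "c"]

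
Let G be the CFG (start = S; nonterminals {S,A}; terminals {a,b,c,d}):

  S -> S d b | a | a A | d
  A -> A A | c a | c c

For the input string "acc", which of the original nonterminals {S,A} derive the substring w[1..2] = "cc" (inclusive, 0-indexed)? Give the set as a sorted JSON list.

Convert to CNF:
  S -> S X4 | T1 A | a | d
  A -> A A | T0 T0 | T0 T1
  T0 -> c
  T1 -> a
  T2 -> d
  T3 -> b
  X4 -> T2 T3

CYK fill — only the sub-triangle for w[1..2]:
  T[1,1] 'c' = {T0}  orig:{}
  T[2,2] 'c' = {T0}  orig:{}
  T[1,2] 'cc' = {A}

Original NTs in T[1,2] deriving "cc": ["A"]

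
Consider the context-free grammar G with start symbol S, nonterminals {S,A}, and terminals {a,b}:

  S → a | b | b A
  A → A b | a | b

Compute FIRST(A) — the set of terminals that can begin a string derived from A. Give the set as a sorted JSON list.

FIRST sets, iterate to fixpoint:
pass 1:
  A via A→a: +{a}
  A via A→b: +{b}
  S via S→a: +{a}
  S via S→b: +{b}
  S: {a,b}  A: {a,b}
pass 2: — fixpoint
  S: {a,b}  A: {a,b}

FIRST(A) = ["a", "b"]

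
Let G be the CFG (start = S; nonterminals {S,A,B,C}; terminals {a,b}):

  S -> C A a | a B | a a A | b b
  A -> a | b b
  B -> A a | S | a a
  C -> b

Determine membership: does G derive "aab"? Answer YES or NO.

CNF form of G:
  S -> C X4 | T0 T0 | T1 B | T1 X5
  A -> T0 T0 | a
  B -> A T1 | C X2 | T0 T0 | T1 B | T1 T1 | T1 X3
  C -> b
  T0 -> b
  T1 -> a
  X2 -> A T1
  X3 -> T1 A
  X4 -> A T1
  X5 -> T1 A

Fill CYK table bottom-up:
  [0..0]={A,T1}  "a"  orig:{A}
  [1..1]={A,T1}  "a"  orig:{A}
  [2..2]={C,T0}  "b"  orig:{C}
  [0..1]={B,X2,X3,X4,X5}  "aa"  orig:{B}
  [1..2]=∅  "ab"
  [0..2]=∅  "aab"

S ∉ T[0,2] ⇒ NO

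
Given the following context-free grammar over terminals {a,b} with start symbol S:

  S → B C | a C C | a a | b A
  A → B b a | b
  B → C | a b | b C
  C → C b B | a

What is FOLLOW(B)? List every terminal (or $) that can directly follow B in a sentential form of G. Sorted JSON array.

FIRST iteration:
pass 1:
  A via A→b: +{b}
  B via B→a b: +{a}
  B via B→b C: +{b}
  C via C→a: +{a}
  S via S→B C: +{a,b}
  FIRST(S)={a,b}  FIRST(A)={b}  FIRST(B)={a,b}  FIRST(C)={a}
pass 2:
  A via A→B b a: +{a}
  FIRST(S)={a,b}  FIRST(A)={a,b}  FIRST(B)={a,b}  FIRST(C)={a}
pass 3: done
  FIRST(S)={a,b}  FIRST(A)={a,b}  FIRST(B)={a,b}  FIRST(C)={a}

Compute FOLLOW by fixpoint:
FOLLOW(S) := {$}
round 1:
  A→B b a: FOLLOW(B) ⊇ FIRST(b) = {b}; new: +{b}
  B→C: FOLLOW(C) ⊇ FOLLOW(B) ⊇ {b}; new: +{b}
  S→B C: FOLLOW(B) ⊇ FIRST(C) = {a}; new: +{a}
  S→B C: FOLLOW(C) ⊇ FOLLOW(S) ⊇ {$}; new: +{$}
  S→a C C: FOLLOW(C) ⊇ FIRST(C) = {a}; new: +{a}
  S→b A: FOLLOW(A) ⊇ FOLLOW(S) ⊇ {$}; new: +{$}
  FOLLOW[S]={$}  FOLLOW[A]={$}  FOLLOW[B]={a,b}  FOLLOW[C]={$,a,b}
round 2:
  C→C b B: FOLLOW(B) ⊇ FOLLOW(C) ⊇ {$,a,b}; new: +{$}
  FOLLOW[S]={$}  FOLLOW[A]={$}  FOLLOW[B]={$,a,b}  FOLLOW[C]={$,a,b}
round 3: — fixpoint
  FOLLOW[S]={$}  FOLLOW[A]={$}  FOLLOW[B]={$,a,b}  FOLLOW[C]={$,a,b}

FOLLOW(B) = ["$", "a", "b"]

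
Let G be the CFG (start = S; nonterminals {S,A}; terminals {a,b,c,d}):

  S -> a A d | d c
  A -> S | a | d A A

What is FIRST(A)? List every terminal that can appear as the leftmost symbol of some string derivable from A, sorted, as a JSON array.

FIRST iteration:
[1]
  A via A→a: +{a}
  A via A→d A A: +{d}
  S via S→a A d: +{a}
  S via S→d c: +{d}
  FIRST[S]={a,d}  FIRST[A]={a,d}
[2] (stable)
  FIRST[S]={a,d}  FIRST[A]={a,d}

FIRST(A) = ["a", "d"]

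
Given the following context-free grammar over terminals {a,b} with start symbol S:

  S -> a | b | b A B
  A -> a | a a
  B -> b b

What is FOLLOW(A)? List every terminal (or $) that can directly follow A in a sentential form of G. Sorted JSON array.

FIRST iteration:
round 1:
  A via A→a: +{a}
  B via B→b b: +{b}
  S via S→a: +{a}
  S via S→b: +{b}
  FIRST[S]={a,b}  FIRST[A]={a}  FIRST[B]={b}
round 2: (stable)
  FIRST[S]={a,b}  FIRST[A]={a}  FIRST[B]={b}

FOLLOW sets:
FOLLOW(S) := {$}
pass 1:
  S→b A B: FOLLOW(A) ⊇ FIRST(B) = {b}; new: +{b}
  S→b A B: FOLLOW(B) ⊇ FOLLOW(S) ⊇ {$}; new: +{$}
  FOLLOW(S)={$}  FOLLOW(A)={b}  FOLLOW(B)={$}
pass 2: (no change)
  FOLLOW(S)={$}  FOLLOW(A)={b}  FOLLOW(B)={$}

FOLLOW(A) = ["b"]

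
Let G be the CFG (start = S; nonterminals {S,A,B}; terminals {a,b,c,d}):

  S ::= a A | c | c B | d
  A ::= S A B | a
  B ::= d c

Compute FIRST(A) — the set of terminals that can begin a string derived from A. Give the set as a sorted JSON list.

Compute FIRST by fixpoint:
iter 1:
  A via A→a: +{a}
  B via B→d c: +{d}
  S via S→a A: +{a}
  S via S→c: +{c}
  S via S→d: +{d}
  FIRST[S]={a,c,d}  FIRST[A]={a}  FIRST[B]={d}
iter 2:
  A via A→S A B: +{c,d}
  FIRST[S]={a,c,d}  FIRST[A]={a,c,d}  FIRST[B]={d}
iter 3: — fixpoint
  FIRST[S]={a,c,d}  FIRST[A]={a,c,d}  FIRST[B]={d}

FIRST(A) = ["a", "c", "d"]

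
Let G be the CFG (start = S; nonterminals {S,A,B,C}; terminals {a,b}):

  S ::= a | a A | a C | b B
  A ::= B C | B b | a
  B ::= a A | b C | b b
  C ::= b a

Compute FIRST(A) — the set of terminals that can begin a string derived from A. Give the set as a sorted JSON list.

Compute FIRST by fixpoint:
round 1:
  A via A→a: +{a}
  B via B→a A: +{a}
  B via B→b C: +{b}
  C via C→b a: +{b}
  S via S→a: +{a}
  S via S→b B: +{b}
  FIRST(S)={a,b}  FIRST(A)={a}  FIRST(B)={a,b}  FIRST(C)={b}
round 2:
  A via A→B C: +{b}
  FIRST(S)={a,b}  FIRST(A)={a,b}  FIRST(B)={a,b}  FIRST(C)={b}
round 3: — fixpoint
  FIRST(S)={a,b}  FIRST(A)={a,b}  FIRST(B)={a,b}  FIRST(C)={b}

FIRST(A) = ["a", "b"]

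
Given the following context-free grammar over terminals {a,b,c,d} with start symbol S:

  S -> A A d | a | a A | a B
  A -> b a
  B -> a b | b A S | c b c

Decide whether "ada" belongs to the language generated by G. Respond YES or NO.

Convert to CNF:
  S -> A X6 | T1 A | T1 B | a
  A -> T0 T1
  B -> T0 X4 | T1 T0 | T2 X5
  T0 -> b
  T1 -> a
  T2 -> c
  T3 -> d
  X4 -> A S
  X5 -> T0 T2
  X6 -> A T3

Fill CYK table bottom-up:
  T[0,0] 'a' = {S,T1}  orig:{S}
  T[1,1] 'd' = {T3}  orig:{}
  T[2,2] 'a' = {S,T1}  orig:{S}
  T[0,1] 'ad' = ∅
  T[1,2] 'da' = ∅
  T[0,2] 'ada' = ∅

S ∉ T[0,2] ⇒ NO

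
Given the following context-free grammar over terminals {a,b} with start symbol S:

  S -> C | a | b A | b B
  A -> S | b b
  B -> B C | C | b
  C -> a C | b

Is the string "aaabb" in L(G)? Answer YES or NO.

Convert to CNF:
  S -> T0 C | T1 A | T1 B | a | b
  A -> T0 C | T1 A | T1 B | T1 T1 | a | b
  B -> B C | T0 C | b
  C -> T0 C | b
  T0 -> a
  T1 -> b

CYK fill:
  [0..0]={A,S,T0}  "a"  orig:{A,S}
  [1..1]={A,S,T0}  "a"  orig:{A,S}
  [2..2]={A,S,T0}  "a"  orig:{A,S}
  [3..3]={A,B,C,S,T1}  "b"  orig:{A,B,C,S}
  [4..4]={A,B,C,S,T1}  "b"  orig:{A,B,C,S}
  [0..1]=∅  "aa"
  [1..2]=∅  "aa"
  [2..3]={A,B,C,S}  "ab"
  [3..4]={A,B,S}  "bb"
  [0..2]=∅  "aaa"
  [1..3]={A,B,C,S}  "aab"
  [2..4]={B}  "abb"
  [0..3]={A,B,C,S}  "aaab"
  [1..4]={B}  "aabb"
  [0..4]={B}  "aaabb"

S ∉ T[0,4] ⇒ NO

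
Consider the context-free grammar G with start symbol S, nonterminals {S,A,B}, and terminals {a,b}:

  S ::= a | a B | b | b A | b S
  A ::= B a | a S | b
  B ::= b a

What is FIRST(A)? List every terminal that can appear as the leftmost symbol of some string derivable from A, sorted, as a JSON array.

Compute FIRST by fixpoint:
[1]
  A via A→a S: +{a}
  A via A→b: +{b}
  B via B→b a: +{b}
  S via S→a: +{a}
  S via S→b: +{b}
  S: {a,b}  A: {a,b}  B: {b}
[2] done
  S: {a,b}  A: {a,b}  B: {b}

FIRST(A) = ["a", "b"]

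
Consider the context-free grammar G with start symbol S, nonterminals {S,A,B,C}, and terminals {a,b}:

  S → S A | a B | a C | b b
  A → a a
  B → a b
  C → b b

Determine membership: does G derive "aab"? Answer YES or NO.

Convert to CNF:
  S -> S A | T0 B | T0 C | T1 T1
  A -> T0 T0
  B -> T0 T1
  C -> T1 T1
  T0 -> a
  T1 -> b

Fill CYK table bottom-up:
  T[0,0] 'a' = {T0}  orig:{}
  T[1,1] 'a' = {T0}  orig:{}
  T[2,2] 'b' = {T1}  orig:{}
  T[0,1] 'aa' = {A}
  T[1,2] 'ab' = {B}
  T[0,2] 'aab' = {S}

S ∈ T[0,2] ⇒ YES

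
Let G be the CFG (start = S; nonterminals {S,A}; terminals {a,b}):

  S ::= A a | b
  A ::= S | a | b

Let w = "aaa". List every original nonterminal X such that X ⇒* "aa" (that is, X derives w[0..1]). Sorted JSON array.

CNF form of G:
  S -> A T0 | b
  A -> A T0 | a | b
  T0 -> a

CYK table (by increasing span), restricted to cells inside w[0..1]:
  T[0,0] 'a' = {A,T0}  orig:{A}
  T[1,1] 'a' = {A,T0}  orig:{A}
  T[0,1] 'aa' = {A,S}

Original NTs in T[0,1] deriving "aa": ["A", "S"]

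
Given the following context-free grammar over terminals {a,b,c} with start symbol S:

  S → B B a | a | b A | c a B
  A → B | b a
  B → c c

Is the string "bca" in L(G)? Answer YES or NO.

Convert to CNF:
  S -> B X3 | T0 A | T2 X4 | a
  A -> T0 T1 | T2 T2
  B -> T2 T2
  T0 -> b
  T1 -> a
  T2 -> c
  X3 -> B T1
  X4 -> T1 B

CYK table (by increasing span):
  T[0,0] 'b' = {T0}  orig:{}
  T[1,1] 'c' = {T2}  orig:{}
  T[2,2] 'a' = {S,T1}  orig:{S}
  T[0,1] 'bc' = ∅
  T[1,2] 'ca' = ∅
  T[0,2] 'bca' = ∅

S ∉ T[0,2] ⇒ NO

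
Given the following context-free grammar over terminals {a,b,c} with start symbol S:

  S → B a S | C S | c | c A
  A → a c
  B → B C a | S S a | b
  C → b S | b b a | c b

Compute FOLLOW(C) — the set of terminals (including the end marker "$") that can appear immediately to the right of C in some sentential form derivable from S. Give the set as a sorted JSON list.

FIRST iteration:
[1]
  A via A→a c: +{a}
  B via B→b: +{b}
  C via C→b S: +{b}
  C via C→c b: +{c}
  S via S→B a S: +{b}
  S via S→C S: +{c}
  S: {b,c}  A: {a}  B: {b}  C: {b,c}
[2]
  B via B→S S a: +{c}
  S: {b,c}  A: {a}  B: {b,c}  C: {b,c}
[3] (no change)
  S: {b,c}  A: {a}  B: {b,c}  C: {b,c}

FOLLOW sets:
FOLLOW(S) := {$}
[1]
  B→B C a: FOLLOW(B) ⊇ FIRST(C) = {b,c}; new: +{b,c}
  B→B C a: FOLLOW(C) ⊇ FIRST(a) = {a}; new: +{a}
  B→S S a: FOLLOW(S) ⊇ FIRST(S) = {b,c}; new: +{b,c}
  B→S S a: FOLLOW(S) ⊇ FIRST(a) = {a}; new: +{a}
  S→B a S: FOLLOW(B) ⊇ FIRST(a) = {a}; new: +{a}
  S→C S: FOLLOW(C) ⊇ FIRST(S) = {b,c}; new: +{b,c}
  S→c A: FOLLOW(A) ⊇ FOLLOW(S) ⊇ {$,a,b,c}; new: +{$,a,b,c}
  S: {$,a,b,c}  A: {$,a,b,c}  B: {a,b,c}  C: {a,b,c}
[2] done
  S: {$,a,b,c}  A: {$,a,b,c}  B: {a,b,c}  C: {a,b,c}

FOLLOW(C) = ["a", "b", "c"]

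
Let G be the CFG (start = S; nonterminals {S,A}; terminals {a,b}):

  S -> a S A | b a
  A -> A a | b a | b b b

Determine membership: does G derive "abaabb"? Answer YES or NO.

Convert to CNF:
  S -> T0 X3 | T1 T0
  A -> A T0 | T1 T0 | T1 X2
  T0 -> a
  T1 -> b
  X2 -> T1 T1
  X3 -> S A

CYK fill:
  [0..0]={T0}  "a"  orig:{}
  [1..1]={T1}  "b"  orig:{}
  [2..2]={T0}  "a"  orig:{}
  [3..3]={T0}  "a"  orig:{}
  [4..4]={T1}  "b"  orig:{}
  [5..5]={T1}  "b"  orig:{}
  [0..1]=∅  "ab"
  [1..2]={A,S}  "ba"
  [2..3]=∅  "aa"
  [3..4]=∅  "ab"
  [4..5]={X2}  "bb"  orig:{}
  [0..2]=∅  "aba"
  [1..3]={A}  "baa"
  [2..4]=∅  "aab"
  [3..5]=∅  "abb"
  [0..3]=∅  "abaa"
  [1..4]=∅  "baab"
  [2..5]=∅  "aabb"
  [0..4]=∅  "abaab"
  [1..5]=∅  "baabb"
  [0..5]=∅  "abaabb"

S ∉ T[0,5] ⇒ NO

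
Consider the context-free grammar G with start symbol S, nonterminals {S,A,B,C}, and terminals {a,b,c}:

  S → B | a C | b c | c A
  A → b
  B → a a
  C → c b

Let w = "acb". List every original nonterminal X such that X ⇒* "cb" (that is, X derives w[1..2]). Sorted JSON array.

CNF form of G:
  S -> T0 C | T0 T0 | T1 A | T2 T1
  A -> b
  B -> T0 T0
  C -> T1 T2
  T0 -> a
  T1 -> c
  T2 -> b

CYK fill, restricted to cells inside w[1..2]:
  [1..1]={T1}  "c"  orig:{}
  [2..2]={A,T2}  "b"  orig:{A}
  [1..2]={C,S}  "cb"

Original NTs in T[1,2] deriving "cb": ["C", "S"]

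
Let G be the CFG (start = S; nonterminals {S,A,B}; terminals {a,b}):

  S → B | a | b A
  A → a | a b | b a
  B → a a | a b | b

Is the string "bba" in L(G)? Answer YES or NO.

CNF form of G:
  S -> T0 T0 | T0 T1 | T1 A | a | b
  A -> T0 T1 | T1 T0 | a
  B -> T0 T0 | T0 T1 | b
  T0 -> a
  T1 -> b

CYK table (by increasing span):
  cell(0,0) b: {B,S,T1}  orig:{B,S}
  cell(1,1) b: {B,S,T1}  orig:{B,S}
  cell(2,2) a: {A,S,T0}  orig:{A,S}
  cell(0,1) bb: ∅
  cell(1,2) ba: {A,S}
  cell(0,2) bba: {S}

S ∈ T[0,2] ⇒ YES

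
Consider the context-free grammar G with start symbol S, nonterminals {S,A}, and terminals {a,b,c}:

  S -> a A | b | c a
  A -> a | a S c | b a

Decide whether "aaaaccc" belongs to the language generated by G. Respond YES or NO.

Convert to CNF:
  S -> T0 A | T1 T0 | b
  A -> T0 X3 | T2 T0 | a
  T0 -> a
  T1 -> c
  T2 -> b
  X3 -> S T1

Fill CYK table bottom-up:
  [0..0]={A,T0}  "a"  orig:{A}
  [1..1]={A,T0}  "a"  orig:{A}
  [2..2]={A,T0}  "a"  orig:{A}
  [3..3]={A,T0}  "a"  orig:{A}
  [4..4]={T1}  "c"  orig:{}
  [5..5]={T1}  "c"  orig:{}
  [6..6]={T1}  "c"  orig:{}
  [0..1]={S}  "aa"
  [1..2]={S}  "aa"
  [2..3]={S}  "aa"
  [3..4]=∅  "ac"
  [4..5]=∅  "cc"
  [5..6]=∅  "cc"
  [0..2]=∅  "aaa"
  [1..3]=∅  "aaa"
  [2..4]={X3}  "aac"  orig:{}
  [3..5]=∅  "acc"
  [4..6]=∅  "ccc"
  [0..3]=∅  "aaaa"
  [1..4]={A}  "aaac"
  [2..5]=∅  "aacc"
  [3..6]=∅  "accc"
  [0..4]={S}  "aaaac"
  [1..5]=∅  "aaacc"
  [2..6]=∅  "aaccc"
  [0..5]={X3}  "aaaacc"  orig:{}
  [1..6]=∅  "aaaccc"
  [0..6]=∅  "aaaaccc"

S ∉ T[0,6] ⇒ NO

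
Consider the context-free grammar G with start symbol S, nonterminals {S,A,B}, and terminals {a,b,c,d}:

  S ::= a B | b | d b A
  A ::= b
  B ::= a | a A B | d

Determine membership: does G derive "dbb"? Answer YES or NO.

CNF form of G:
  S -> T0 B | T1 X4 | b
  A -> b
  B -> T0 X3 | a | d
  T0 -> a
  T1 -> d
  T2 -> b
  X3 -> A B
  X4 -> T2 A

Fill CYK table bottom-up:
  T[0,0] 'd' = {B,T1}  orig:{B}
  T[1,1] 'b' = {A,S,T2}  orig:{A,S}
  T[2,2] 'b' = {A,S,T2}  orig:{A,S}
  T[0,1] 'db' = ∅
  T[1,2] 'bb' = {X4}  orig:{}
  T[0,2] 'dbb' = {S}

S ∈ T[0,2] ⇒ YES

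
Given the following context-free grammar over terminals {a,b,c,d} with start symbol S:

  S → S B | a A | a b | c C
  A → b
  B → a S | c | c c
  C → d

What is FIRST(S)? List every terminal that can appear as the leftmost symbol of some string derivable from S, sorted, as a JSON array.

Compute FIRST by fixpoint:
round 1:
  A via A→b: +{b}
  B via B→a S: +{a}
  B via B→c: +{c}
  C via C→d: +{d}
  S via S→a A: +{a}
  S via S→c C: +{c}
  FIRST[S]={a,c}  FIRST[A]={b}  FIRST[B]={a,c}  FIRST[C]={d}
round 2: (no change)
  FIRST[S]={a,c}  FIRST[A]={b}  FIRST[B]={a,c}  FIRST[C]={d}

FIRST(S) = ["a", "c"]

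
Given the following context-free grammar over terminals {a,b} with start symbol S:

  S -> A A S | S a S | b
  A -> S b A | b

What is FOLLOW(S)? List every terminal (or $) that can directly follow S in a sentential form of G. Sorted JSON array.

Compute FIRST by fixpoint:
[1]
  A via A→b: +{b}
  S via S→A A S: +{b}
  S: {b}  A: {b}
[2] (no change)
  S: {b}  A: {b}

Compute FOLLOW by fixpoint:
initialize: $ ∈ FOLLOW(S)
iter 1:
  A→S b A: FOLLOW(S) ⊇ FIRST(b) = {b}; new: +{b}
  S→A A S: FOLLOW(A) ⊇ FIRST(A) = {b}; new: +{b}
  S→S a S: FOLLOW(S) ⊇ FIRST(a) = {a}; new: +{a}
  FOLLOW(S)={$,a,b}  FOLLOW(A)={b}
iter 2: (no change)
  FOLLOW(S)={$,a,b}  FOLLOW(A)={b}

FOLLOW(S) = ["$", "a", "b"]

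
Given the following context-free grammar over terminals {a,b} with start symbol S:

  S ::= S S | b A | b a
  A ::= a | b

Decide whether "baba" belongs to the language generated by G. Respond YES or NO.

Convert to CNF:
  S -> S S | T0 A | T0 T1
  A -> a | b
  T0 -> b
  T1 -> a

CYK fill:
  [0..0]={A,T0}  "b"  orig:{A}
  [1..1]={A,T1}  "a"  orig:{A}
  [2..2]={A,T0}  "b"  orig:{A}
  [3..3]={A,T1}  "a"  orig:{A}
  [0..1]={S}  "ba"
  [1..2]=∅  "ab"
  [2..3]={S}  "ba"
  [0..2]=∅  "bab"
  [1..3]=∅  "aba"
  [0..3]={S}  "baba"

S ∈ T[0,3] ⇒ YES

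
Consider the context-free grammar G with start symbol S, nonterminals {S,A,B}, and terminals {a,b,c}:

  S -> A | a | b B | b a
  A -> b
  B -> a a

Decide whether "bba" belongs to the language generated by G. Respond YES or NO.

CNF form of G:
  S -> T1 B | T1 T0 | a | b
  A -> b
  B -> T0 T0
  T0 -> a
  T1 -> b

CYK fill:
  [0..0]={A,S,T1}  "b"  orig:{A,S}
  [1..1]={A,S,T1}  "b"  orig:{A,S}
  [2..2]={S,T0}  "a"  orig:{S}
  [0..1]=∅  "bb"
  [1..2]={S}  "ba"
  [0..2]=∅  "bba"

S ∉ T[0,2] ⇒ NO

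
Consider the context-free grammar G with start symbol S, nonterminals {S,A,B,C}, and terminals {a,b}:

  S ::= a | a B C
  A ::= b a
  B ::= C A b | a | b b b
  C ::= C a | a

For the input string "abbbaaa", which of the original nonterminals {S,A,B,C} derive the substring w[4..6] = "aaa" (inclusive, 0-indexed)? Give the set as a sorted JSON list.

Convert to CNF:
  S -> T1 X4 | a
  A -> T0 T1
  B -> C X2 | T0 X3 | a
  C -> C T1 | a
  T0 -> b
  T1 -> a
  X2 -> A T0
  X3 -> T0 T0
  X4 -> B C

CYK table (by increasing span) (cells [i..j] with 4 ≤ i ≤ j ≤ 6 only):
  T[4,4] 'a' = {B,C,S,T1}  orig:{B,C,S}
  T[5,5] 'a' = {B,C,S,T1}  orig:{B,C,S}
  T[6,6] 'a' = {B,C,S,T1}  orig:{B,C,S}
  T[4,5] 'aa' = {C,X4}  orig:{C}
  T[5,6] 'aa' = {C,X4}  orig:{C}
  T[4,6] 'aaa' = {C,S,X4}  orig:{C,S}

Original NTs in T[4,6] deriving "aaa": ["C", "S"]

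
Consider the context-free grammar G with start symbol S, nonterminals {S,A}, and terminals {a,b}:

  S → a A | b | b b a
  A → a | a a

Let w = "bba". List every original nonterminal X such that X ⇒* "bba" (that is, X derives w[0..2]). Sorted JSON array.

CNF form of G:
  S -> T0 A | T1 X2 | b
  A -> T0 T0 | a
  T0 -> a
  T1 -> b
  X2 -> T1 T0

CYK table (by increasing span) (cells [i..j] with 0 ≤ i ≤ j ≤ 2 only):
  [0..0]={S,T1}  "b"  orig:{S}
  [1..1]={S,T1}  "b"  orig:{S}
  [2..2]={A,T0}  "a"  orig:{A}
  [0..1]=∅  "bb"
  [1..2]={X2}  "ba"  orig:{}
  [0..2]={S}  "bba"

Original NTs in T[0,2] deriving "bba": ["S"]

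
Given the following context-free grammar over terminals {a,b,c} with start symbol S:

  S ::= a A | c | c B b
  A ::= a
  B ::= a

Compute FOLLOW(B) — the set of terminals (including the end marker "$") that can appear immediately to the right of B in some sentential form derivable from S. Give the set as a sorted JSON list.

FIRST sets, iterate to fixpoint:
round 1:
  A via A→a: +{a}
  B via B→a: +{a}
  S via S→a A: +{a}
  S via S→c: +{c}
  S: {a,c}  A: {a}  B: {a}
round 2: (no change)
  S: {a,c}  A: {a}  B: {a}

FOLLOW sets:
initialize: $ ∈ FOLLOW(S)
round 1:
  S→a A: FOLLOW(A) ⊇ FOLLOW(S) ⊇ {$}; new: +{$}
  S→c B b: FOLLOW(B) ⊇ FIRST(b) = {b}; new: +{b}
  FOLLOW(S)={$}  FOLLOW(A)={$}  FOLLOW(B)={b}
round 2: (no change)
  FOLLOW(S)={$}  FOLLOW(A)={$}  FOLLOW(B)={b}

FOLLOW(B) = ["b"]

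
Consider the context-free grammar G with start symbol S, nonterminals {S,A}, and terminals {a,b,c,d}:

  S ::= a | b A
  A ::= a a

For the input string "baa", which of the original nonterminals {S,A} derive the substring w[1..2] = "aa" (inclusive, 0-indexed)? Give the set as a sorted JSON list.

Convert to CNF:
  S -> T1 A | a
  A -> T0 T0
  T0 -> a
  T1 -> b

Fill CYK table bottom-up (cells [i..j] with 1 ≤ i ≤ j ≤ 2 only):
  cell(1,1) a: {S,T0}  orig:{S}
  cell(2,2) a: {S,T0}  orig:{S}
  cell(1,2) aa: {A}

Original NTs in T[1,2] deriving "aa": ["A"]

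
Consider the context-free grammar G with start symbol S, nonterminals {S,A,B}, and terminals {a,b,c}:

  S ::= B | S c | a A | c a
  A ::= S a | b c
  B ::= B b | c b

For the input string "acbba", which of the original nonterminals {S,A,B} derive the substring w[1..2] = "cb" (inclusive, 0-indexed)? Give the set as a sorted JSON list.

CNF form of G:
  S -> B T1 | S T2 | T0 A | T2 T0 | T2 T1
  A -> S T0 | T1 T2
  B -> B T1 | T2 T1
  T0 -> a
  T1 -> b
  T2 -> c

CYK table (by increasing span) (cells [i..j] with 1 ≤ i ≤ j ≤ 2 only):
  [1..1]={T2}  "c"  orig:{}
  [2..2]={T1}  "b"  orig:{}
  [1..2]={B,S}  "cb"

Original NTs in T[1,2] deriving "cb": ["B", "S"]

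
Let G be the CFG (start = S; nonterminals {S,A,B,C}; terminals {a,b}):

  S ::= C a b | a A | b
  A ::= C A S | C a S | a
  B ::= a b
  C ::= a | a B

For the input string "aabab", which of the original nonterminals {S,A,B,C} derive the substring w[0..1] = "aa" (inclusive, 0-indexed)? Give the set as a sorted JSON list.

CNF form of G:
  S -> C X4 | T0 A | b
  A -> C X2 | C X3 | a
  B -> T0 T1
  C -> T0 B | a
  T0 -> a
  T1 -> b
  X2 -> A S
  X3 -> T0 S
  X4 -> T0 T1

Fill CYK table bottom-up, restricted to cells inside w[0..1]:
  [0..0]={A,C,T0}  "a"  orig:{A,C}
  [1..1]={A,C,T0}  "a"  orig:{A,C}
  [0..1]={S}  "aa"

Original NTs in T[0,1] deriving "aa": ["S"]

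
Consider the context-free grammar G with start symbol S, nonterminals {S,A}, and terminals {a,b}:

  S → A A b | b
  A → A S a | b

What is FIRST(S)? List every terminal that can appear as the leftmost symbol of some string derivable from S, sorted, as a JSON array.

Compute FIRST by fixpoint:
pass 1:
  A via A→b: +{b}
  S via S→A A b: +{b}
  FIRST(S)={b}  FIRST(A)={b}
pass 2: (stable)
  FIRST(S)={b}  FIRST(A)={b}

FIRST(S) = ["b"]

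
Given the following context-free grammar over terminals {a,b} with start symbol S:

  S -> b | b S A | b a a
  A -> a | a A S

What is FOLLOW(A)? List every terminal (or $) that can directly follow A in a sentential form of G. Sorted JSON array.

Compute FIRST by fixpoint:
round 1:
  A via A→a: +{a}
  S via S→b: +{b}
  FIRST(S)={b}  FIRST(A)={a}
round 2: (stable)
  FIRST(S)={b}  FIRST(A)={a}

FOLLOW sets:
seed FOLLOW(S) with $
round 1:
  A→a A S: FOLLOW(A) ⊇ FIRST(S) = {b}; new: +{b}
  A→a A S: FOLLOW(S) ⊇ FOLLOW(A) ⊇ {b}; new: +{b}
  S→b S A: FOLLOW(S) ⊇ FIRST(A) = {a}; new: +{a}
  S→b S A: FOLLOW(A) ⊇ FOLLOW(S) ⊇ {$,a,b}; new: +{$,a}
  S: {$,a,b}  A: {$,a,b}
round 2: (stable)
  S: {$,a,b}  A: {$,a,b}

FOLLOW(A) = ["$", "a", "b"]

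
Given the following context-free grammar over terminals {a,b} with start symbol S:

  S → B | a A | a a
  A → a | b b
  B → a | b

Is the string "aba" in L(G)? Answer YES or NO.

CNF form of G:
  S -> T1 A | T1 T1 | a | b
  A -> T0 T0 | a
  B -> a | b
  T0 -> b
  T1 -> a

CYK table (by increasing span):
  T[0,0] 'a' = {A,B,S,T1}  orig:{A,B,S}
  T[1,1] 'b' = {B,S,T0}  orig:{B,S}
  T[2,2] 'a' = {A,B,S,T1}  orig:{A,B,S}
  T[0,1] 'ab' = ∅
  T[1,2] 'ba' = ∅
  T[0,2] 'aba' = ∅

S ∉ T[0,2] ⇒ NO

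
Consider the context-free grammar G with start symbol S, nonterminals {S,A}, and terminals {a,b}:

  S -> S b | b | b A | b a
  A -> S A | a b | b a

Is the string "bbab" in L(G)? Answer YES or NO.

CNF form of G:
  S -> S T1 | T1 A | T1 T0 | b
  A -> S A | T0 T1 | T1 T0
  T0 -> a
  T1 -> b

CYK table (by increasing span):
  [0..0]={S,T1}  "b"  orig:{S}
  [1..1]={S,T1}  "b"  orig:{S}
  [2..2]={T0}  "a"  orig:{}
  [3..3]={S,T1}  "b"  orig:{S}
  [0..1]={S}  "bb"
  [1..2]={A,S}  "ba"
  [2..3]={A}  "ab"
  [0..2]={A,S}  "bba"
  [1..3]={A,S}  "bab"
  [0..3]={A,S}  "bbab"

S ∈ T[0,3] ⇒ YES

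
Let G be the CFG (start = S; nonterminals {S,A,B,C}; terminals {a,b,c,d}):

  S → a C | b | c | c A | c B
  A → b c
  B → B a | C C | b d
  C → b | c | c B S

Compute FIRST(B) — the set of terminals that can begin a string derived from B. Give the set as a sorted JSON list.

FIRST iteration:
iter 1:
  A via A→b c: +{b}
  B via B→b d: +{b}
  C via C→b: +{b}
  C via C→c: +{c}
  S via S→a C: +{a}
  S via S→b: +{b}
  S via S→c: +{c}
  FIRST(S)={a,b,c}  FIRST(A)={b}  FIRST(B)={b}  FIRST(C)={b,c}
iter 2:
  B via B→C C: +{c}
  FIRST(S)={a,b,c}  FIRST(A)={b}  FIRST(B)={b,c}  FIRST(C)={b,c}
iter 3: (stable)
  FIRST(S)={a,b,c}  FIRST(A)={b}  FIRST(B)={b,c}  FIRST(C)={b,c}

FIRST(B) = ["b", "c"]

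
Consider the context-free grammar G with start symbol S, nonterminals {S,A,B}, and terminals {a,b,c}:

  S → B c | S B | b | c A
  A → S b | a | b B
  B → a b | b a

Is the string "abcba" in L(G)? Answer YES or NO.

Convert to CNF:
  S -> B T2 | S B | T2 A | b
  A -> S T0 | T0 B | a
  B -> T0 T1 | T1 T0
  T0 -> b
  T1 -> a
  T2 -> c

Fill CYK table bottom-up:
  [0..0]={A,T1}  "a"  orig:{A}
  [1..1]={S,T0}  "b"  orig:{S}
  [2..2]={T2}  "c"  orig:{}
  [3..3]={S,T0}  "b"  orig:{S}
  [4..4]={A,T1}  "a"  orig:{A}
  [0..1]={B}  "ab"
  [1..2]=∅  "bc"
  [2..3]=∅  "cb"
  [3..4]={B}  "ba"
  [0..2]={S}  "abc"
  [1..3]=∅  "bcb"
  [2..4]=∅  "cba"
  [0..3]={A}  "abcb"
  [1..4]=∅  "bcba"
  [0..4]={S}  "abcba"

S ∈ T[0,4] ⇒ YES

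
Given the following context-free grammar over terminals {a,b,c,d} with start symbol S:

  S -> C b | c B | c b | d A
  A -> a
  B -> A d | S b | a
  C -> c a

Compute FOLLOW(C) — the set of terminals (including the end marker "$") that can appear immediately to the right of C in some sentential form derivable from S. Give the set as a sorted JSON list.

FIRST sets, iterate to fixpoint:
round 1:
  A via A→a: +{a}
  B via B→A d: +{a}
  C via C→c a: +{c}
  S via S→C b: +{c}
  S via S→d A: +{d}
  FIRST[S]={c,d}  FIRST[A]={a}  FIRST[B]={a}  FIRST[C]={c}
round 2:
  B via B→S b: +{c,d}
  FIRST[S]={c,d}  FIRST[A]={a}  FIRST[B]={a,c,d}  FIRST[C]={c}
round 3: (stable)
  FIRST[S]={c,d}  FIRST[A]={a}  FIRST[B]={a,c,d}  FIRST[C]={c}

FOLLOW iteration:
seed FOLLOW(S) with $
pass 1:
  B→A d: FOLLOW(A) ⊇ FIRST(d) = {d}; new: +{d}
  B→S b: FOLLOW(S) ⊇ FIRST(b) = {b}; new: +{b}
  S→C b: FOLLOW(C) ⊇ FIRST(b) = {b}; new: +{b}
  S→c B: FOLLOW(B) ⊇ FOLLOW(S) ⊇ {$,b}; new: +{$,b}
  S→d A: FOLLOW(A) ⊇ FOLLOW(S) ⊇ {$,b}; new: +{$,b}
  S: {$,b}  A: {$,b,d}  B: {$,b}  C: {b}
pass 2: done
  S: {$,b}  A: {$,b,d}  B: {$,b}  C: {b}

FOLLOW(C) = ["b"]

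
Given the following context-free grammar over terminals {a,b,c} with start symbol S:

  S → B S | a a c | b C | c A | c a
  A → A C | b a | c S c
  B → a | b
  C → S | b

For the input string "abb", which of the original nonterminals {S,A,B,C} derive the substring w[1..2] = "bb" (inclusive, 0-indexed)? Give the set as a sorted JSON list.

CNF form of G:
  S -> B S | T0 C | T1 X5 | T2 A | T2 T1
  A -> A C | T0 T1 | T2 X3
  B -> a | b
  C -> B S | T0 C | T1 X4 | T2 A | T2 T1 | b
  T0 -> b
  T1 -> a
  T2 -> c
  X3 -> S T2
  X4 -> T1 T2
  X5 -> T1 T2

CYK table (by increasing span) — only the sub-triangle for w[1..2]:
  [1..1]={B,C,T0}  "b"  orig:{B,C}
  [2..2]={B,C,T0}  "b"  orig:{B,C}
  [1..2]={C,S}  "bb"

Original NTs in T[1,2] deriving "bb": ["C", "S"]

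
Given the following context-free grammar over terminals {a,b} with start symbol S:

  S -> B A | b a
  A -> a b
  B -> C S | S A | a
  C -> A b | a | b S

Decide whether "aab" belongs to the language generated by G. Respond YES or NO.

Convert to CNF:
  S -> B A | T1 T0
  A -> T0 T1
  B -> C S | S A | a
  C -> A T1 | T1 S | a
  T0 -> a
  T1 -> b

CYK table (by increasing span):
  cell(0,0) a: {B,C,T0}  orig:{B,C}
  cell(1,1) a: {B,C,T0}  orig:{B,C}
  cell(2,2) b: {T1}  orig:{}
  cell(0,1) aa: ∅
  cell(1,2) ab: {A}
  cell(0,2) aab: {S}

S ∈ T[0,2] ⇒ YES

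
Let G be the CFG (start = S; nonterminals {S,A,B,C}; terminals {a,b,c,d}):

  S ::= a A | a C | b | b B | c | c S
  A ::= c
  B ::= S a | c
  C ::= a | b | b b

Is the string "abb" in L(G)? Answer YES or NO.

CNF form of G:
  S -> T0 A | T0 C | T1 B | T2 S | b | c
  A -> c
  B -> S T0 | c
  C -> T1 T1 | a | b
  T0 -> a
  T1 -> b
  T2 -> c

CYK fill:
  cell(0,0) a: {C,T0}  orig:{C}
  cell(1,1) b: {C,S,T1}  orig:{C,S}
  cell(2,2) b: {C,S,T1}  orig:{C,S}
  cell(0,1) ab: {S}
  cell(1,2) bb: {C}
  cell(0,2) abb: {S}

S ∈ T[0,2] ⇒ YES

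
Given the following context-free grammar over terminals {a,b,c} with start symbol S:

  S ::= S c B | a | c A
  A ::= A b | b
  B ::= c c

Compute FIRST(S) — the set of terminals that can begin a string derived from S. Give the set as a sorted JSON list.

FIRST sets, iterate to fixpoint:
pass 1:
  A via A→b: +{b}
  B via B→c c: +{c}
  S via S→a: +{a}
  S via S→c A: +{c}
  FIRST(S)={a,c}  FIRST(A)={b}  FIRST(B)={c}
pass 2: (no change)
  FIRST(S)={a,c}  FIRST(A)={b}  FIRST(B)={c}

FIRST(S) = ["a", "c"]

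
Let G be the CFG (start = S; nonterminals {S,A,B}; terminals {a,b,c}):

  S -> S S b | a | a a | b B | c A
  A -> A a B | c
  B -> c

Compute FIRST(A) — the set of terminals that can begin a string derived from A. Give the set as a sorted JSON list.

FIRST sets, iterate to fixpoint:
round 1:
  A via A→c: +{c}
  B via B→c: +{c}
  S via S→a: +{a}
  S via S→b B: +{b}
  S via S→c A: +{c}
  FIRST(S)={a,b,c}  FIRST(A)={c}  FIRST(B)={c}
round 2: (no change)
  FIRST(S)={a,b,c}  FIRST(A)={c}  FIRST(B)={c}

FIRST(A) = ["c"]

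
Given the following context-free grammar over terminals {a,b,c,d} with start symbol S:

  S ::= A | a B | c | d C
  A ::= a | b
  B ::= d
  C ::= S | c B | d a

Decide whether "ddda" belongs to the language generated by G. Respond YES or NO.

Convert to CNF:
  S -> T0 B | T2 C | a | b | c
  A -> a | b
  B -> d
  C -> T0 B | T1 B | T2 C | T2 T0 | a | b | c
  T0 -> a
  T1 -> c
  T2 -> d

Fill CYK table bottom-up:
  [0..0]={B,T2}  "d"  orig:{B}
  [1..1]={B,T2}  "d"  orig:{B}
  [2..2]={B,T2}  "d"  orig:{B}
  [3..3]={A,C,S,T0}  "a"  orig:{A,C,S}
  [0..1]=∅  "dd"
  [1..2]=∅  "dd"
  [2..3]={C,S}  "da"
  [0..2]=∅  "ddd"
  [1..3]={C,S}  "dda"
  [0..3]={C,S}  "ddda"

S ∈ T[0,3] ⇒ YES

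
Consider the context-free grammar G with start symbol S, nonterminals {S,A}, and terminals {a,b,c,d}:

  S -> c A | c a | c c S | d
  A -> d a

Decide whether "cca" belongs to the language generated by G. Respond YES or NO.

Convert to CNF:
  S -> T2 A | T2 T1 | T2 X3 | d
  A -> T0 T1
  T0 -> d
  T1 -> a
  T2 -> c
  X3 -> T2 S

Fill CYK table bottom-up:
  cell(0,0) c: {T2}  orig:{}
  cell(1,1) c: {T2}  orig:{}
  cell(2,2) a: {T1}  orig:{}
  cell(0,1) cc: ∅
  cell(1,2) ca: {S}
  cell(0,2) cca: {X3}  orig:{}

S ∉ T[0,2] ⇒ NO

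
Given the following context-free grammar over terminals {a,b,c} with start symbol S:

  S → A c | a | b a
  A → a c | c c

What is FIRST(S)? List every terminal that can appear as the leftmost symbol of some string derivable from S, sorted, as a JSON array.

FIRST iteration:
round 1:
  A via A→a c: +{a}
  A via A→c c: +{c}
  S via S→A c: +{a,c}
  S via S→b a: +{b}
  S: {a,b,c}  A: {a,c}
round 2: (no change)
  S: {a,b,c}  A: {a,c}

FIRST(S) = ["a", "b", "c"]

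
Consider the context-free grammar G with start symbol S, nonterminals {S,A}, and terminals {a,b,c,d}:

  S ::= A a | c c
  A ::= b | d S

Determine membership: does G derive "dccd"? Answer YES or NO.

Convert to CNF:
  S -> A T1 | T2 T2
  A -> T0 S | b
  T0 -> d
  T1 -> a
  T2 -> c

CYK table (by increasing span):
  T[0,0] 'd' = {T0}  orig:{}
  T[1,1] 'c' = {T2}  orig:{}
  T[2,2] 'c' = {T2}  orig:{}
  T[3,3] 'd' = {T0}  orig:{}
  T[0,1] 'dc' = ∅
  T[1,2] 'cc' = {S}
  T[2,3] 'cd' = ∅
  T[0,2] 'dcc' = {A}
  T[1,3] 'ccd' = ∅
  T[0,3] 'dccd' = ∅

S ∉ T[0,3] ⇒ NO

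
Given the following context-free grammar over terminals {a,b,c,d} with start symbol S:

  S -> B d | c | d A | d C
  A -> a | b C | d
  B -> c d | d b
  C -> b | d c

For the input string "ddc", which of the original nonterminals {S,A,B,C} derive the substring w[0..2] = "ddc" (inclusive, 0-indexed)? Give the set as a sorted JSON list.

Convert to CNF:
  S -> B T2 | T2 A | T2 C | c
  A -> T0 C | a | d
  B -> T1 T2 | T2 T0
  C -> T2 T1 | b
  T0 -> b
  T1 -> c
  T2 -> d

CYK fill (cells [i..j] with 0 ≤ i ≤ j ≤ 2 only):
  [0..0]={A,T2}  "d"  orig:{A}
  [1..1]={A,T2}  "d"  orig:{A}
  [2..2]={S,T1}  "c"  orig:{S}
  [0..1]={S}  "dd"
  [1..2]={C}  "dc"
  [0..2]={S}  "ddc"

Original NTs in T[0,2] deriving "ddc": ["S"]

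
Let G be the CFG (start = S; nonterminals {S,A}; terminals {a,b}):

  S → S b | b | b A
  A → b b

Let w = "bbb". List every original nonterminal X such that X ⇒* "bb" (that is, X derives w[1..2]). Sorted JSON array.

Convert to CNF:
  S -> S T0 | T0 A | b
  A -> T0 T0
  T0 -> b

Fill CYK table bottom-up (cells [i..j] with 1 ≤ i ≤ j ≤ 2 only):
  T[1,1] 'b' = {S,T0}  orig:{S}
  T[2,2] 'b' = {S,T0}  orig:{S}
  T[1,2] 'bb' = {A,S}

Original NTs in T[1,2] deriving "bb": ["A", "S"]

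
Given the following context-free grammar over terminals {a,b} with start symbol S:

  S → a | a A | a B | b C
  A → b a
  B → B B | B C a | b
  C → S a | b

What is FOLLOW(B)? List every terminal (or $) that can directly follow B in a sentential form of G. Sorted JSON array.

FIRST iteration:
iter 1:
  A via A→b a: +{b}
  B via B→b: +{b}
  C via C→b: +{b}
  S via S→a: +{a}
  S via S→b C: +{b}
  FIRST[S]={a,b}  FIRST[A]={b}  FIRST[B]={b}  FIRST[C]={b}
iter 2:
  C via C→S a: +{a}
  FIRST[S]={a,b}  FIRST[A]={b}  FIRST[B]={b}  FIRST[C]={a,b}
iter 3: (stable)
  FIRST[S]={a,b}  FIRST[A]={b}  FIRST[B]={b}  FIRST[C]={a,b}

FOLLOW sets:
seed FOLLOW(S) with $
iter 1:
  B→B B: FOLLOW(B) ⊇ FIRST(B) = {b}; new: +{b}
  B→B C a: FOLLOW(B) ⊇ FIRST(C) = {a,b}; new: +{a}
  B→B C a: FOLLOW(C) ⊇ FIRST(a) = {a}; new: +{a}
  C→S a: FOLLOW(S) ⊇ FIRST(a) = {a}; new: +{a}
  S→a A: FOLLOW(A) ⊇ FOLLOW(S) ⊇ {$,a}; new: +{$,a}
  S→a B: FOLLOW(B) ⊇ FOLLOW(S) ⊇ {$,a}; new: +{$}
  S→b C: FOLLOW(C) ⊇ FOLLOW(S) ⊇ {$,a}; new: +{$}
  FOLLOW[S]={$,a}  FOLLOW[A]={$,a}  FOLLOW[B]={$,a,b}  FOLLOW[C]={$,a}
iter 2: done
  FOLLOW[S]={$,a}  FOLLOW[A]={$,a}  FOLLOW[B]={$,a,b}  FOLLOW[C]={$,a}

FOLLOW(B) = ["$", "a", "b"]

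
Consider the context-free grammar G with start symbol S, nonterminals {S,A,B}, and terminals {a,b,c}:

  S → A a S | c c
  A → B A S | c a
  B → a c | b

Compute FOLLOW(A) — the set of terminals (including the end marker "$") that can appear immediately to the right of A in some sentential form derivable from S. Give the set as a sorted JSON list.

Compute FIRST by fixpoint:
round 1:
  A via A→c a: +{c}
  B via B→a c: +{a}
  B via B→b: +{b}
  S via S→A a S: +{c}
  FIRST(S)={c}  FIRST(A)={c}  FIRST(B)={a,b}
round 2:
  A via A→B A S: +{a,b}
  S via S→A a S: +{a,b}
  FIRST(S)={a,b,c}  FIRST(A)={a,b,c}  FIRST(B)={a,b}
round 3: — fixpoint
  FIRST(S)={a,b,c}  FIRST(A)={a,b,c}  FIRST(B)={a,b}

FOLLOW iteration:
FOLLOW(S) := {$}
iter 1:
  A→B A S: FOLLOW(B) ⊇ FIRST(A) = {a,b,c}; new: +{a,b,c}
  A→B A S: FOLLOW(A) ⊇ FIRST(S) = {a,b,c}; new: +{a,b,c}
  A→B A S: FOLLOW(S) ⊇ FOLLOW(A) ⊇ {a,b,c}; new: +{a,b,c}
  FOLLOW[S]={$,a,b,c}  FOLLOW[A]={a,b,c}  FOLLOW[B]={a,b,c}
iter 2: — fixpoint
  FOLLOW[S]={$,a,b,c}  FOLLOW[A]={a,b,c}  FOLLOW[B]={a,b,c}

FOLLOW(A) = ["a", "b", "c"]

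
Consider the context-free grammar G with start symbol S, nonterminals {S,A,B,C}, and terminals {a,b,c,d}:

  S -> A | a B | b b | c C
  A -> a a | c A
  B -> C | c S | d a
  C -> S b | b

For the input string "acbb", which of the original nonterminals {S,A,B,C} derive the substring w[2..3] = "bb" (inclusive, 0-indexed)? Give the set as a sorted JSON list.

CNF form of G:
  S -> T0 B | T0 T0 | T1 A | T1 C | T2 T2
  A -> T0 T0 | T1 A
  B -> S T2 | T1 S | T3 T0 | b
  C -> S T2 | b
  T0 -> a
  T1 -> c
  T2 -> b
  T3 -> d

CYK table (by increasing span) (cells [i..j] with 2 ≤ i ≤ j ≤ 3 only):
  cell(2,2) b: {B,C,T2}  orig:{B,C}
  cell(3,3) b: {B,C,T2}  orig:{B,C}
  cell(2,3) bb: {S}

Original NTs in T[2,3] deriving "bb": ["S"]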